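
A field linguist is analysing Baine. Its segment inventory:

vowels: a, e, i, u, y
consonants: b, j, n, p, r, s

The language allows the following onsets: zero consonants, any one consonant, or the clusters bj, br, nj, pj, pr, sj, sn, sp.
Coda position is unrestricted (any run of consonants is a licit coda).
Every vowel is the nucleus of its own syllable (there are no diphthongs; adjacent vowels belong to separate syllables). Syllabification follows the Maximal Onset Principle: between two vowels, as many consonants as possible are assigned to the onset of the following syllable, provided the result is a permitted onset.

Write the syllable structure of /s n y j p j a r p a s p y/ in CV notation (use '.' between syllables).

Nuclei (vowels): y, a, a, y → 4 syllables.
/y…a/ gap (V1→V2): cluster /jpj/ — the longest permitted-onset suffix is /pj/; onset = /pj/, preceding coda = /j/.
/a…a/ gap (V2→V3): /rp/ splits as /r/ + /p/ (/p/ is the longest suffix that is a licit onset).
/a…y/ gap (V3→V4): /sp/ is a licit onset in full, so it all attaches to the next syllable.
Putting it together: snyj.pjar.pa.spy.
Mapping each syllable to C/V: /snyj/ → CCVC, /pjar/ → CCVC, /pa/ → CV, /spy/ → CCV.

CCVC.CCVC.CV.CCV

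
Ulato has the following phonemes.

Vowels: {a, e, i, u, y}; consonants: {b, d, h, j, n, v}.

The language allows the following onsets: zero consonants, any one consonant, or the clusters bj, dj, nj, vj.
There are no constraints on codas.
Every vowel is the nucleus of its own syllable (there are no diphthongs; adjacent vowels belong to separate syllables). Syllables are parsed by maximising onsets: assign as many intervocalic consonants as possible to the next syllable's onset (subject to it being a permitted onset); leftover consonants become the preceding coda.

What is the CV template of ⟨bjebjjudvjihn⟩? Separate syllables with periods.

CCVCC.CVC.CCVCC

Nuclei (vowels): e, u, i → 3 syllables.
Between /e/ (V1) and /u/ (V2): /bjj/; trying suffixes from longest down, /j/ is the first permitted one, so coda /bj/ | onset /j/.
Between /u/ (V2) and /i/ (V3): cluster /dvj/ — the longest permitted-onset suffix is /vj/; onset = /vj/, preceding coda = /d/.
Result: bjebj.jud.vjihn.
Mapping each syllable to C/V: /bjebj/ → CCVCC, /jud/ → CVC, /vjihn/ → CCVCC.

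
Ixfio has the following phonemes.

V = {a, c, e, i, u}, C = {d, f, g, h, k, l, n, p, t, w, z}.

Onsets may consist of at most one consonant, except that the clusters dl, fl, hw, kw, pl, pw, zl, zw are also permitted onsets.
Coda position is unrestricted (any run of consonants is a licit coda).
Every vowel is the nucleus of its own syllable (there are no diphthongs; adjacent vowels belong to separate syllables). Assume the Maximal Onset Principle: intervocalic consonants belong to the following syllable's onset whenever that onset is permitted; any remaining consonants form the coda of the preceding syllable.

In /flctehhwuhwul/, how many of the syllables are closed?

The vowels are c, e, u, u — 4 nuclei, so 4 syllables.
σ1/σ2 boundary: just /t/ — single C goes to the following onset.
σ2/σ3 boundary: /hhw/; trying suffixes from longest down, /hw/ is the first permitted one, so coda /h/ | onset /hw/.
σ3/σ4 boundary: /hw/ — entire cluster is a permitted onset → onset /hw/, coda ∅.
Result: flc.teh.hwu.hwul.
Classifying each syllable: /flc/ (open), /teh/ (closed), /hwu/ (open), /hwul/ (closed).
Closed syllables: 2.

2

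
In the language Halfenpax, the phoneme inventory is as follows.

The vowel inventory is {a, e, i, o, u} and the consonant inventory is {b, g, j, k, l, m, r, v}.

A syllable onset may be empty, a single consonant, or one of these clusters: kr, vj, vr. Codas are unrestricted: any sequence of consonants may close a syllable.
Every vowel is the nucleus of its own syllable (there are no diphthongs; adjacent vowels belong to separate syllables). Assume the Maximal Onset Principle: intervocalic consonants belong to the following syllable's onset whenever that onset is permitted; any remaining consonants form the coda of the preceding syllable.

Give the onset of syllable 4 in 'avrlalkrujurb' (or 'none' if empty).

Vowels present: a, a, u, u; each is a nucleus, giving 4 syllables.
V1 /a/ – V2 /a/: /vrl/ — longest licit onset from the right is /l/, leaving /vr/ as coda.
V2 /a/ – V3 /u/: cluster /lkr/ — the longest permitted-onset suffix is /kr/; onset = /kr/, preceding coda = /l/.
V3 /u/ – V4 /u/: /j/ → onset of the next syllable (single consonants are always licit onsets).
So the parse is avr.lal.kru.jurb.
Syllable 4 is /jurb/: onset /j/, nucleus /u/, coda /rb/.

j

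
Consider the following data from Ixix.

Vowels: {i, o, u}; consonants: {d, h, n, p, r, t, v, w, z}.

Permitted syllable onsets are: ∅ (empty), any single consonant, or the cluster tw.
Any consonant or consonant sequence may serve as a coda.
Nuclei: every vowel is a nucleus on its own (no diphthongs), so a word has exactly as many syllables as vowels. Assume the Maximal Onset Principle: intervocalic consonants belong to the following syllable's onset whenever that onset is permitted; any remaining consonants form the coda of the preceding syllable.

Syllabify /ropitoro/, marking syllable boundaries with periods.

ro.pi.to.ro

Vowels present: o, i, o, o; each is a nucleus, giving 4 syllables.
σ1/σ2 boundary: /p/ → onset of the next syllable (single consonants are always licit onsets).
σ2/σ3 boundary: /t/ → onset of the next syllable (single consonants are always licit onsets).
σ3/σ4 boundary: just /r/ — single C goes to the following onset.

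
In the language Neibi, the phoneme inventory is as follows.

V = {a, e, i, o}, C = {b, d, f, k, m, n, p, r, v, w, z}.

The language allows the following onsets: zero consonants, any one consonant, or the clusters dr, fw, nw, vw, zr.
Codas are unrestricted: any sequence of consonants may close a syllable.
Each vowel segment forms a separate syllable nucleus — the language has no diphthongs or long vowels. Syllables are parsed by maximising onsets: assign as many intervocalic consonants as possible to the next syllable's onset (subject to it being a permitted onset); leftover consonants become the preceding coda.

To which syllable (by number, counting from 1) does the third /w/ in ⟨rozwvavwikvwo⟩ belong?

4

Vowels present: o, a, i, o; each is a nucleus, giving 4 syllables.
Between /o/ (V1) and /a/ (V2): /zwv/ — longest licit onset from the right is /v/, leaving /zw/ as coda.
Between /a/ (V2) and /i/ (V3): /vw/ is a licit onset in full, so it all attaches to the next syllable.
Between /i/ (V3) and /o/ (V4): /kvw/ — longest licit onset from the right is /vw/, leaving /k/ as coda.
Putting it together: rozw.va.vwik.vwo.
The third /w/ is in the onset of syllable 4 (/vwo/).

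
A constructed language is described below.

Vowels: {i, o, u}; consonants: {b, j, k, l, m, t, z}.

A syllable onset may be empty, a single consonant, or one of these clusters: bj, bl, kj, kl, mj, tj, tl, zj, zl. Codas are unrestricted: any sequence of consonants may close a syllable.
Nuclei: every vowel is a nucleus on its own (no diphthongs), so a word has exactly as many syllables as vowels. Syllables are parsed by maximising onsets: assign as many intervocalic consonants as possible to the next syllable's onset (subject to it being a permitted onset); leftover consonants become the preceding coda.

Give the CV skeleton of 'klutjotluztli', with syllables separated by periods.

CCV.CCV.CCVC.CCV

The vowels are u, o, u, i — 4 nuclei, so 4 syllables.
Between /u/ (V1) and /o/ (V2): cluster /tj/ — /tj/ is itself a permitted onset, so the whole cluster goes right; preceding coda = ∅.
Between /o/ (V2) and /u/ (V3): /tl/ is a licit onset in full, so it all attaches to the next syllable.
Between /u/ (V3) and /i/ (V4): cluster /ztl/ — the longest permitted-onset suffix is /tl/; onset = /tl/, preceding coda = /z/.
Result: klu.tjo.tluz.tli.
Mapping each syllable to C/V: /klu/ → CCV, /tjo/ → CCV, /tluz/ → CCVC, /tli/ → CCV.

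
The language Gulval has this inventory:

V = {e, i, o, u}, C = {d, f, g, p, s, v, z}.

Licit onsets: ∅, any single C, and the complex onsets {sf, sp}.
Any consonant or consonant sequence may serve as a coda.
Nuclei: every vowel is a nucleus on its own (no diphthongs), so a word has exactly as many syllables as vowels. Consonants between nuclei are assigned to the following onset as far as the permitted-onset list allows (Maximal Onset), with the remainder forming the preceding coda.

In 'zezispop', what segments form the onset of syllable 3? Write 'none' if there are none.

The vowels are e, i, o — 3 nuclei, so 3 syllables.
σ1/σ2 boundary: /z/ → onset of the next syllable (single consonants are always licit onsets).
σ2/σ3 boundary: /sp/ is a licit onset in full, so it all attaches to the next syllable.
So the parse is ze.zi.spop.
Syllable 3 is /spop/: onset /sp/, nucleus /o/, coda /p/.

sp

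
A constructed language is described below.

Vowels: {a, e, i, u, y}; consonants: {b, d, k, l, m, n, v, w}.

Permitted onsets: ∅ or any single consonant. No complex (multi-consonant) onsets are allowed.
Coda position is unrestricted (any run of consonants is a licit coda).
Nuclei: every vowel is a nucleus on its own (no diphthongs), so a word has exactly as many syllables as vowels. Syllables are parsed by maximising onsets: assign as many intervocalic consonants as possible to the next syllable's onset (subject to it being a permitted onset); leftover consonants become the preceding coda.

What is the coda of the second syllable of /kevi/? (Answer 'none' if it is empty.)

The vowels are e, i — 2 nuclei, so 2 syllables.
Between /e/ (V1) and /i/ (V2): just /v/ — single C goes to the following onset.
Result: ke.vi.
Syllable 2 is /vi/: onset /v/, nucleus /i/, coda ∅.

none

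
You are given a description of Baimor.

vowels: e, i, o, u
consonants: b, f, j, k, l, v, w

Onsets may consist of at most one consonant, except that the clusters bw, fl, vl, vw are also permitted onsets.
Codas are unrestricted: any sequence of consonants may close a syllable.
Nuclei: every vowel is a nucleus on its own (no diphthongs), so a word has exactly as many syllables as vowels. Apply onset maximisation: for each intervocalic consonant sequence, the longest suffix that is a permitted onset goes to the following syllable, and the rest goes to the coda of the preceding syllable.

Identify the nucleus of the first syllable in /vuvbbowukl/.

Nuclei (vowels): u, o, u → 3 syllables.
The first nucleus (vowel 1 from the left) is /u/.

u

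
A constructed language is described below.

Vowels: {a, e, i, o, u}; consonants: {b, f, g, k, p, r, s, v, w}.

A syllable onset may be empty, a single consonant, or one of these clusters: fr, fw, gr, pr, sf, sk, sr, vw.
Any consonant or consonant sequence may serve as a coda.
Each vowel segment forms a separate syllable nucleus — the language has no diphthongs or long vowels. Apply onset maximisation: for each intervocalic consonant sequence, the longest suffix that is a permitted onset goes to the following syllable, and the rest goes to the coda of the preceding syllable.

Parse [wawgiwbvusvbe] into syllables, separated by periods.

waw.giwb.vusv.be

The vowels are a, i, u, e — 4 nuclei, so 4 syllables.
/a…i/ gap (V1→V2): /wg/ splits as /w/ + /g/ (/g/ is the longest suffix that is a licit onset).
/i…u/ gap (V2→V3): /wbv/ — longest licit onset from the right is /v/, leaving /wb/ as coda.
/u…e/ gap (V3→V4): cluster /svb/ — the longest permitted-onset suffix is /b/; onset = /b/, preceding coda = /sv/.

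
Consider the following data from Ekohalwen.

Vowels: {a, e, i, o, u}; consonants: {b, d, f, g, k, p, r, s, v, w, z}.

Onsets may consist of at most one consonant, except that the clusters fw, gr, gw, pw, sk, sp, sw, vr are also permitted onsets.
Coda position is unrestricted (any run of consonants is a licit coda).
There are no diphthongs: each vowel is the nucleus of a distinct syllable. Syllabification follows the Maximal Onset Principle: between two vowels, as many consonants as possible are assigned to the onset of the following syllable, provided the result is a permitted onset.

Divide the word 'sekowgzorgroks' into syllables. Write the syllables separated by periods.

se.kowg.zor.groks

The vowels are e, o, o, o — 4 nuclei, so 4 syllables.
V1 /e/ – V2 /o/: /k/ → onset of the next syllable (single consonants are always licit onsets).
V2 /o/ – V3 /o/: cluster /wgz/ — the longest permitted-onset suffix is /z/; onset = /z/, preceding coda = /wg/.
V3 /o/ – V4 /o/: /rgr/; trying suffixes from longest down, /gr/ is the first permitted one, so coda /r/ | onset /gr/.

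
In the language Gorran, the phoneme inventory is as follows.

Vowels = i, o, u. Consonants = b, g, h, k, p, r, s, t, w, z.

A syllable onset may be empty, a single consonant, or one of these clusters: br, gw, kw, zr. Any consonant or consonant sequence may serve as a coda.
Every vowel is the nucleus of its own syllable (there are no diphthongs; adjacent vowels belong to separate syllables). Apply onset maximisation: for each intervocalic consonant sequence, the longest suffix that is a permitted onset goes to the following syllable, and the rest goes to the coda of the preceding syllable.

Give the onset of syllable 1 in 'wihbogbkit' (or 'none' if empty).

Vowels present: i, o, i; each is a nucleus, giving 3 syllables.
/i…o/ gap (V1→V2): /hb/ — longest licit onset from the right is /b/, leaving /h/ as coda.
/o…i/ gap (V2→V3): /gbk/; trying suffixes from longest down, /k/ is the first permitted one, so coda /gb/ | onset /k/.
Result: wih.bogb.kit.
Syllable 1 is /wih/: onset /w/, nucleus /i/, coda /h/.

w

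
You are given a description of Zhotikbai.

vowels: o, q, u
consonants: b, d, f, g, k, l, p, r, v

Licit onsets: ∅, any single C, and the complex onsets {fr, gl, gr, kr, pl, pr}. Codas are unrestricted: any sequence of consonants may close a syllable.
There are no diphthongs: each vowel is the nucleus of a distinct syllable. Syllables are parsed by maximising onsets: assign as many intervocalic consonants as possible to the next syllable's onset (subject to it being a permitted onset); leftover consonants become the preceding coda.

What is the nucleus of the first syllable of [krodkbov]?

Nuclei (vowels): o, o → 2 syllables.
The first nucleus (vowel 1 from the left) is /o/.

o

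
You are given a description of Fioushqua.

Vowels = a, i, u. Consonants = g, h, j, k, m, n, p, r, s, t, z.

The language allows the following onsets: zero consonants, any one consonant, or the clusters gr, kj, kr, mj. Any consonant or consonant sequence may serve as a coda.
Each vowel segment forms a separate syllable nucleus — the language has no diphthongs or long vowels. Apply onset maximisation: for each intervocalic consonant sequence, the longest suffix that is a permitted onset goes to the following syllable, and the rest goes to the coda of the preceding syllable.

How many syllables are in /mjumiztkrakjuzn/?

Nuclei (vowels): u, i, a, u → 4 syllables.

4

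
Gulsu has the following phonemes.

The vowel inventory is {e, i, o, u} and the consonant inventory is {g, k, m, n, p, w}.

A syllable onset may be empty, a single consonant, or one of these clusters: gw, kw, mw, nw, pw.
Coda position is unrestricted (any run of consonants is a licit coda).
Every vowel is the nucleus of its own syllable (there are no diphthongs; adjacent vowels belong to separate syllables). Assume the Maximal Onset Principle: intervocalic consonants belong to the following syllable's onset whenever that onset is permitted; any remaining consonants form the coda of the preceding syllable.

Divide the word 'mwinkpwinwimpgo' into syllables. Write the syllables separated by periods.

Vowels present: i, i, i, o; each is a nucleus, giving 4 syllables.
V1 /i/ – V2 /i/: cluster /nkpw/ — the longest permitted-onset suffix is /pw/; onset = /pw/, preceding coda = /nk/.
V2 /i/ – V3 /i/: cluster /nw/ — /nw/ is itself a permitted onset, so the whole cluster goes right; preceding coda = ∅.
V3 /i/ – V4 /o/: /mpg/ — longest licit onset from the right is /g/, leaving /mp/ as coda.

mwink.pwi.nwimp.go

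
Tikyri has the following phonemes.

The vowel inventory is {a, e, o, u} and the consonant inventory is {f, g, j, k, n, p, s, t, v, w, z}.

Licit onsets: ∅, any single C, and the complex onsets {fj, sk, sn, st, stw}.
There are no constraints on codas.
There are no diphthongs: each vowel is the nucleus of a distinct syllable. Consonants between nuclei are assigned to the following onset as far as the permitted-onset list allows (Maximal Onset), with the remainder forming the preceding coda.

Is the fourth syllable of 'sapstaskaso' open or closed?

Nuclei (vowels): a, a, a, o → 4 syllables.
/a…a/ gap (V1→V2): /pst/ — longest licit onset from the right is /st/, leaving /p/ as coda.
/a…a/ gap (V2→V3): /sk/ — entire cluster is a permitted onset → onset /sk/, coda ∅.
/a…o/ gap (V3→V4): /s/ is a single consonant, so it becomes the next onset.
Syllabification: sap.sta.ska.so.
Syllable 4 is /so/; it ends in its nucleus with no coda, so it is open.

open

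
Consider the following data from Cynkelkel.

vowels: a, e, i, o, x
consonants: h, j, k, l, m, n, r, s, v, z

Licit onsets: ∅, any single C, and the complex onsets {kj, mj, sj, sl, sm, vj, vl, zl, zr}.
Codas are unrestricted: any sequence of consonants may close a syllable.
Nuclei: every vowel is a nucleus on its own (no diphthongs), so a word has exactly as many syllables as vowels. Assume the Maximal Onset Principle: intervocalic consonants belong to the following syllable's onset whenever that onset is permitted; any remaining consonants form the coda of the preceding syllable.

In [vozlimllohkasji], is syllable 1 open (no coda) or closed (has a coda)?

open

Nuclei (vowels): o, i, o, a, i → 5 syllables.
/o…i/ gap (V1→V2): /zl/ is a licit onset in full, so it all attaches to the next syllable.
/i…o/ gap (V2→V3): cluster /mll/ — the longest permitted-onset suffix is /l/; onset = /l/, preceding coda = /ml/.
/o…a/ gap (V3→V4): cluster /hk/ — the longest permitted-onset suffix is /k/; onset = /k/, preceding coda = /h/.
/a…i/ gap (V4→V5): cluster /sj/ — /sj/ is itself a permitted onset, so the whole cluster goes right; preceding coda = ∅.
Putting it together: vo.zliml.loh.ka.sji.
Syllable 1 is /vo/; it ends in its nucleus with no coda, so it is open.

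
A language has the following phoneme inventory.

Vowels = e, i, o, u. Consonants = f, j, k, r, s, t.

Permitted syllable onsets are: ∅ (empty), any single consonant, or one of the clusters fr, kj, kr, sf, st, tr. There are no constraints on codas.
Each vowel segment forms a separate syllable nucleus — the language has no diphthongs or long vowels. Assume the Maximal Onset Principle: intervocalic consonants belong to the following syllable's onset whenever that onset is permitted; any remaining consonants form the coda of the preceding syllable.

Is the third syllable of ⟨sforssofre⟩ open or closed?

Vowels present: o, o, e; each is a nucleus, giving 3 syllables.
/o…o/ gap (V1→V2): /rss/ — longest licit onset from the right is /s/, leaving /rs/ as coda.
/o…e/ gap (V2→V3): /fr/ is a licit onset in full, so it all attaches to the next syllable.
Result: sfors.so.fre.
Syllable 3 is /fre/; it ends in its nucleus with no coda, so it is open.

open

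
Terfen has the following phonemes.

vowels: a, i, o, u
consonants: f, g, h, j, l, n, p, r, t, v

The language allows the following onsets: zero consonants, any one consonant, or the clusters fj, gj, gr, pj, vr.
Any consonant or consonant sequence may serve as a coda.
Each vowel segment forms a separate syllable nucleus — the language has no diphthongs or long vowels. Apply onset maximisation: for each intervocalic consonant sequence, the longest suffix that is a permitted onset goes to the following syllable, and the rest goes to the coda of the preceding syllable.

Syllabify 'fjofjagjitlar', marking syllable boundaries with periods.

fjo.fja.gjit.lar

The vowels are o, a, i, a — 4 nuclei, so 4 syllables.
V1 /o/ – V2 /a/: /fj/ — entire cluster is a permitted onset → onset /fj/, coda ∅.
V2 /a/ – V3 /i/: /gj/ is a licit onset in full, so it all attaches to the next syllable.
V3 /i/ – V4 /a/: /tl/ splits as /t/ + /l/ (/l/ is the longest suffix that is a licit onset).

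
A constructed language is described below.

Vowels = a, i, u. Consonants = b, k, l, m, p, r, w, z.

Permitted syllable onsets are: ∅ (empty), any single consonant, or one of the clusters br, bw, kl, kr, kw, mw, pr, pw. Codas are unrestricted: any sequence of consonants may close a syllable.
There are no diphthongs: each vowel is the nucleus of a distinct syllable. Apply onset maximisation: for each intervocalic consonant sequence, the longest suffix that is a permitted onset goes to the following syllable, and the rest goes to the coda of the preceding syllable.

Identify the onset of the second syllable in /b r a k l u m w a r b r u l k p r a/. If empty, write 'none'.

kl

Nuclei (vowels): a, u, a, u, a → 5 syllables.
Between /a/ (V1) and /u/ (V2): /kl/ — entire cluster is a permitted onset → onset /kl/, coda ∅.
Between /u/ (V2) and /a/ (V3): cluster /mw/ — /mw/ is itself a permitted onset, so the whole cluster goes right; preceding coda = ∅.
Between /a/ (V3) and /u/ (V4): /rbr/; trying suffixes from longest down, /br/ is the first permitted one, so coda /r/ | onset /br/.
Between /u/ (V4) and /a/ (V5): /lkpr/; trying suffixes from longest down, /pr/ is the first permitted one, so coda /lk/ | onset /pr/.
Syllabification: bra.klu.mwar.brulk.pra.
Syllable 2 is /klu/: onset /kl/, nucleus /u/, coda ∅.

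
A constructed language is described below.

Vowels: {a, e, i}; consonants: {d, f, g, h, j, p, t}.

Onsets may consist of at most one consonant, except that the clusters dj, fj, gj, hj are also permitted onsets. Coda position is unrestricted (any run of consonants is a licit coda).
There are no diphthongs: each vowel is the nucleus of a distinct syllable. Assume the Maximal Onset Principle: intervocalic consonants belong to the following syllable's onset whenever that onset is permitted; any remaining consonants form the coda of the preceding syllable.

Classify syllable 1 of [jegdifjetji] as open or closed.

closed

Vowels present: e, i, e, i; each is a nucleus, giving 4 syllables.
V1 /e/ – V2 /i/: cluster /gd/ — the longest permitted-onset suffix is /d/; onset = /d/, preceding coda = /g/.
V2 /i/ – V3 /e/: /fj/ is a licit onset in full, so it all attaches to the next syllable.
V3 /e/ – V4 /i/: /tj/; trying suffixes from longest down, /j/ is the first permitted one, so coda /t/ | onset /j/.
Result: jeg.di.fjet.ji.
Syllable 1 is /jeg/ with coda /g/, so it is closed.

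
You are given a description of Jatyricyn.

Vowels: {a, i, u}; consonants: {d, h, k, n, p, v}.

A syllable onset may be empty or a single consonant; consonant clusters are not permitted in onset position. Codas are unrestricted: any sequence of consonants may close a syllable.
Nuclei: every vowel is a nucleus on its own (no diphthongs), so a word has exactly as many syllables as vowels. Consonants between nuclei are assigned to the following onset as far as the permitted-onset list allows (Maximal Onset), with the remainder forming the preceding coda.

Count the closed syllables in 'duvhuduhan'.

2

Vowels present: u, u, u, a; each is a nucleus, giving 4 syllables.
V1 /u/ – V2 /u/: cluster /vh/ — the longest permitted-onset suffix is /h/; onset = /h/, preceding coda = /v/.
V2 /u/ – V3 /u/: just /d/ — single C goes to the following onset.
V3 /u/ – V4 /a/: /h/ → onset of the next syllable (single consonants are always licit onsets).
So the parse is duv.hu.du.han.
Classifying each syllable: /duv/ (closed), /hu/ (open), /du/ (open), /han/ (closed).
Closed syllables: 2.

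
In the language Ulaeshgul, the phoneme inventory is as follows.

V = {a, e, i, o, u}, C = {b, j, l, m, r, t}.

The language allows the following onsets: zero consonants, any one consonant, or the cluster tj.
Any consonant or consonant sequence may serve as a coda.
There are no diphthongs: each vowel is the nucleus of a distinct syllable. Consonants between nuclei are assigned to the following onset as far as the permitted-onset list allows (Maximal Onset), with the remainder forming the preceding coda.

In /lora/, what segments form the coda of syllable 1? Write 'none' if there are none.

none

The vowels are o, a — 2 nuclei, so 2 syllables.
σ1/σ2 boundary: /r/ is a single consonant, so it becomes the next onset.
Putting it together: lo.ra.
Syllable 1 is /lo/: onset /l/, nucleus /o/, coda ∅.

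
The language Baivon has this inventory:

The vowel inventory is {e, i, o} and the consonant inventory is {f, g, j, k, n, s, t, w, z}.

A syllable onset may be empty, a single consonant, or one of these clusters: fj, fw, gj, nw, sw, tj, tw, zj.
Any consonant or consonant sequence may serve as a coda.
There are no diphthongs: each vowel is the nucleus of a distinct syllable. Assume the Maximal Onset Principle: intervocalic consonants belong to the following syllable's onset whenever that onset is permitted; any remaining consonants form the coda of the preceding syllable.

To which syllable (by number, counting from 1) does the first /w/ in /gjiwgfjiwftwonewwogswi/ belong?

1

Vowels present: i, i, o, e, o, i; each is a nucleus, giving 6 syllables.
V1 /i/ – V2 /i/: /wgfj/ splits as /wg/ + /fj/ (/fj/ is the longest suffix that is a licit onset).
V2 /i/ – V3 /o/: /wftw/ splits as /wf/ + /tw/ (/tw/ is the longest suffix that is a licit onset).
V3 /o/ – V4 /e/: just /n/ — single C goes to the following onset.
V4 /e/ – V5 /o/: /ww/ — longest licit onset from the right is /w/, leaving /w/ as coda.
V5 /o/ – V6 /i/: cluster /gsw/ — the longest permitted-onset suffix is /sw/; onset = /sw/, preceding coda = /g/.
Result: gjiwg.fjiwf.two.new.wog.swi.
The first /w/ is in the coda of syllable 1 (/gjiwg/).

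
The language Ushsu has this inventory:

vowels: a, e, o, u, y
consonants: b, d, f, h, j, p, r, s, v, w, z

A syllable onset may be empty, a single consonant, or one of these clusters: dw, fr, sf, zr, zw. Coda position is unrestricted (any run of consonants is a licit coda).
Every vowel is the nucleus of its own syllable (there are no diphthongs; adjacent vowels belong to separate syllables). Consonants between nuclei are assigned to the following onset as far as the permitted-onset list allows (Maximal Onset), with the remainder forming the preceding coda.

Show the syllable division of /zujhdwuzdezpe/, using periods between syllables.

The vowels are u, u, e, e — 4 nuclei, so 4 syllables.
σ1/σ2 boundary: /jhdw/; trying suffixes from longest down, /dw/ is the first permitted one, so coda /jh/ | onset /dw/.
σ2/σ3 boundary: /zd/; trying suffixes from longest down, /d/ is the first permitted one, so coda /z/ | onset /d/.
σ3/σ4 boundary: cluster /zp/ — the longest permitted-onset suffix is /p/; onset = /p/, preceding coda = /z/.

zujh.dwuz.dez.pe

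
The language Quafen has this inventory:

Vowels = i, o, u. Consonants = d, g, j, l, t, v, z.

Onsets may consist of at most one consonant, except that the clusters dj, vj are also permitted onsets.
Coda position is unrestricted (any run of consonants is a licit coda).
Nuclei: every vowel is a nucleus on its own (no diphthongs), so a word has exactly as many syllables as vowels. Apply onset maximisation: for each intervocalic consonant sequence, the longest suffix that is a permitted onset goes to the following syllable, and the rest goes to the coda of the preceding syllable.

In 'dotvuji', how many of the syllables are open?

Vowels present: o, u, i; each is a nucleus, giving 3 syllables.
V1 /o/ – V2 /u/: /tv/ — longest licit onset from the right is /v/, leaving /t/ as coda.
V2 /u/ – V3 /i/: /j/ is a single consonant, so it becomes the next onset.
Putting it together: dot.vu.ji.
Classifying each syllable: /dot/ (closed), /vu/ (open), /ji/ (open).
Open syllables: 2.

2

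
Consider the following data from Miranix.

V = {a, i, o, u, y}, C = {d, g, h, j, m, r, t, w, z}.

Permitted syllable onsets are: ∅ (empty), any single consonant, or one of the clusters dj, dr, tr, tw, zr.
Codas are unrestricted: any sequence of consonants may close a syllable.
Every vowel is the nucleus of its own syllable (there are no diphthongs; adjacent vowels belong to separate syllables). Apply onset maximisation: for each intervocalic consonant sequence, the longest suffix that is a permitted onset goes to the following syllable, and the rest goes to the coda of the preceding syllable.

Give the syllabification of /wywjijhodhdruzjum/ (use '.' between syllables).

Vowels present: y, i, o, u, u; each is a nucleus, giving 5 syllables.
σ1/σ2 boundary: /wj/ — longest licit onset from the right is /j/, leaving /w/ as coda.
σ2/σ3 boundary: /jh/ splits as /j/ + /h/ (/h/ is the longest suffix that is a licit onset).
σ3/σ4 boundary: cluster /dhdr/ — the longest permitted-onset suffix is /dr/; onset = /dr/, preceding coda = /dh/.
σ4/σ5 boundary: /zj/; trying suffixes from longest down, /j/ is the first permitted one, so coda /z/ | onset /j/.

wyw.jij.hodh.druz.jum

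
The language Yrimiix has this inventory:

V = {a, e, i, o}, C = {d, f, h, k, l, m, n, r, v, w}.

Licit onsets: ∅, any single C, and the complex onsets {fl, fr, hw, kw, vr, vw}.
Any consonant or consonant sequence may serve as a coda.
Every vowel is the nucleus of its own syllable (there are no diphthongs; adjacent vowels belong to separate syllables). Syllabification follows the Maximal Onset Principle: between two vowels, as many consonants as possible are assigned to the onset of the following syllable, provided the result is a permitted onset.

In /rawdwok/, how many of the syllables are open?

Nuclei (vowels): a, o → 2 syllables.
Between /a/ (V1) and /o/ (V2): cluster /wdw/ — the longest permitted-onset suffix is /w/; onset = /w/, preceding coda = /wd/.
So the parse is rawd.wok.
Classifying each syllable: /rawd/ (closed), /wok/ (closed).
Open syllables: 0.

0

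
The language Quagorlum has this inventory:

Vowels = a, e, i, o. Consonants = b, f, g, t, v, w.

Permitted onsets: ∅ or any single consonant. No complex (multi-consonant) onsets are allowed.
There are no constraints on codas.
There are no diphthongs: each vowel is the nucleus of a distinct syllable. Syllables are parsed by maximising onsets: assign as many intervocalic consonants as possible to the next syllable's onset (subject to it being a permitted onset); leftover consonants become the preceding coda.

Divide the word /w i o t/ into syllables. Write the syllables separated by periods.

The vowels are i, o — 2 nuclei, so 2 syllables.
/i…o/ gap (V1→V2): hiatus — the boundary sits between the two vowels.

wi.ot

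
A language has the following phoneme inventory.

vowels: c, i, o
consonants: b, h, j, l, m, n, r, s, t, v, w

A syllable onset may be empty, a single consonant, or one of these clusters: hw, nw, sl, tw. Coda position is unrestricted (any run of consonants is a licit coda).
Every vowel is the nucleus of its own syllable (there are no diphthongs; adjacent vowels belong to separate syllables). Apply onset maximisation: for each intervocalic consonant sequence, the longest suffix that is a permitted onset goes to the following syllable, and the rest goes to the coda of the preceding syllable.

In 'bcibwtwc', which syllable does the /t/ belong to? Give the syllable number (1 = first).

3

Vowels present: c, i, c; each is a nucleus, giving 3 syllables.
/c…i/ gap (V1→V2): nothing intervenes; syllable break is V.V.
/i…c/ gap (V2→V3): /bwtw/ — longest licit onset from the right is /tw/, leaving /bw/ as coda.
Syllabification: bc.ibw.twc.
The /t/ is in the onset of syllable 3 (/twc/).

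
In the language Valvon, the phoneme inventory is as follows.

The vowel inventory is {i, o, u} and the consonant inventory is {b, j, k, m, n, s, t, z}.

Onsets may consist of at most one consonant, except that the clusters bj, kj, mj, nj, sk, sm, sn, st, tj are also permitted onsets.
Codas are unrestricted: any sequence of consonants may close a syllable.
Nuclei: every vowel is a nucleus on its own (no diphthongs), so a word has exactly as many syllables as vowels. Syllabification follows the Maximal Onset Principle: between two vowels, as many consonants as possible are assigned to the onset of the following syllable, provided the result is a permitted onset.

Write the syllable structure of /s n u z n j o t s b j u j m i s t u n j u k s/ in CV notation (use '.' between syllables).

Nuclei (vowels): u, o, u, i, u, u → 6 syllables.
σ1/σ2 boundary: /znj/; trying suffixes from longest down, /nj/ is the first permitted one, so coda /z/ | onset /nj/.
σ2/σ3 boundary: /tsbj/; trying suffixes from longest down, /bj/ is the first permitted one, so coda /ts/ | onset /bj/.
σ3/σ4 boundary: /jm/; trying suffixes from longest down, /m/ is the first permitted one, so coda /j/ | onset /m/.
σ4/σ5 boundary: /st/ — entire cluster is a permitted onset → onset /st/, coda ∅.
σ5/σ6 boundary: cluster /nj/ — /nj/ is itself a permitted onset, so the whole cluster goes right; preceding coda = ∅.
Result: snuz.njots.bjuj.mi.stu.njuks.
Mapping each syllable to C/V: /snuz/ → CCVC, /njots/ → CCVCC, /bjuj/ → CCVC, /mi/ → CV, /stu/ → CCV, /njuks/ → CCVCC.

CCVC.CCVCC.CCVC.CV.CCV.CCVCC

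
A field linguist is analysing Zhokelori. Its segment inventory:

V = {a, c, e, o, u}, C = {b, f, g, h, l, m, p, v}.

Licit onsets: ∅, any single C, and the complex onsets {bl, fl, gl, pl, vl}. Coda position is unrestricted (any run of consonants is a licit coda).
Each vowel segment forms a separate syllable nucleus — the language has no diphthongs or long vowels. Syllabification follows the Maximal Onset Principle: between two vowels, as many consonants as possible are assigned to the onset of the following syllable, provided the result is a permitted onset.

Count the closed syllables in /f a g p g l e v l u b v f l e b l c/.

2

Nuclei (vowels): a, e, u, e, c → 5 syllables.
/a…e/ gap (V1→V2): /gpgl/; trying suffixes from longest down, /gl/ is the first permitted one, so coda /gp/ | onset /gl/.
/e…u/ gap (V2→V3): /vl/ is a licit onset in full, so it all attaches to the next syllable.
/u…e/ gap (V3→V4): /bvfl/ — longest licit onset from the right is /fl/, leaving /bv/ as coda.
/e…c/ gap (V4→V5): /bl/ is a licit onset in full, so it all attaches to the next syllable.
Putting it together: fagp.gle.vlubv.fle.blc.
Classifying each syllable: /fagp/ (closed), /gle/ (open), /vlubv/ (closed), /fle/ (open), /blc/ (open).
Closed syllables: 2.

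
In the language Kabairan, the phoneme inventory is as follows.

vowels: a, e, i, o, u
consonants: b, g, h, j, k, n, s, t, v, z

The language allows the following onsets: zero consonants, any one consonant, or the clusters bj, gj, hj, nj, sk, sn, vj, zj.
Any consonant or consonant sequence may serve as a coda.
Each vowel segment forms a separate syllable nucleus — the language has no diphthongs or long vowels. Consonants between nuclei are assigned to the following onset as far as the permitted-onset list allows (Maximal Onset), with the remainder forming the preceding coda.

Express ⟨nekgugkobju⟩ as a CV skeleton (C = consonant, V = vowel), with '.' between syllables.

The vowels are e, u, o, u — 4 nuclei, so 4 syllables.
σ1/σ2 boundary: /kg/; trying suffixes from longest down, /g/ is the first permitted one, so coda /k/ | onset /g/.
σ2/σ3 boundary: cluster /gk/ — the longest permitted-onset suffix is /k/; onset = /k/, preceding coda = /g/.
σ3/σ4 boundary: /bj/ — entire cluster is a permitted onset → onset /bj/, coda ∅.
Putting it together: nek.gug.ko.bju.
Mapping each syllable to C/V: /nek/ → CVC, /gug/ → CVC, /ko/ → CV, /bju/ → CCV.

CVC.CVC.CV.CCV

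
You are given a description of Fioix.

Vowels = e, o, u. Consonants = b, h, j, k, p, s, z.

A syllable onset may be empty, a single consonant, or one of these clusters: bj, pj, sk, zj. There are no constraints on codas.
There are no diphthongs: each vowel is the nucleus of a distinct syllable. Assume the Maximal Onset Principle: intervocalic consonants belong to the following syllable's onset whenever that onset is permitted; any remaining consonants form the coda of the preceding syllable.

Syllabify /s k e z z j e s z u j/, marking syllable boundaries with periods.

skez.zjes.zuj

The vowels are e, e, u — 3 nuclei, so 3 syllables.
V1 /e/ – V2 /e/: /zzj/ splits as /z/ + /zj/ (/zj/ is the longest suffix that is a licit onset).
V2 /e/ – V3 /u/: /sz/ — longest licit onset from the right is /z/, leaving /s/ as coda.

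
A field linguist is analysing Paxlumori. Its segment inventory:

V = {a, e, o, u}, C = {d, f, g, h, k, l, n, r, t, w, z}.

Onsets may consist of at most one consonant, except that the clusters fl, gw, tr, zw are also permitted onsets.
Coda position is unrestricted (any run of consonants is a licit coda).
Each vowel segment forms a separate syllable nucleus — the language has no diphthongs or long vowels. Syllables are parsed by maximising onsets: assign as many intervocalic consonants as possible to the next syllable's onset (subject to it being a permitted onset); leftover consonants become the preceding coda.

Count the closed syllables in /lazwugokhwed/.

Nuclei (vowels): a, u, o, e → 4 syllables.
/a…u/ gap (V1→V2): /zw/ is a licit onset in full, so it all attaches to the next syllable.
/u…o/ gap (V2→V3): just /g/ — single C goes to the following onset.
/o…e/ gap (V3→V4): /khw/ — longest licit onset from the right is /w/, leaving /kh/ as coda.
Putting it together: la.zwu.gokh.wed.
Classifying each syllable: /la/ (open), /zwu/ (open), /gokh/ (closed), /wed/ (closed).
Closed syllables: 2.

2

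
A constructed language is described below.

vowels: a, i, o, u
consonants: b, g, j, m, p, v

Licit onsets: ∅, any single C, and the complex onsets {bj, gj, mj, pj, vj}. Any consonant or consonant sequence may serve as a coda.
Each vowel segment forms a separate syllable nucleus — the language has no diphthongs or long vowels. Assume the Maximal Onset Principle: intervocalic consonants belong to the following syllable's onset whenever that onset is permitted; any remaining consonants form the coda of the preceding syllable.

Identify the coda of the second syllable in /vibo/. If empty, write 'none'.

Vowels present: i, o; each is a nucleus, giving 2 syllables.
V1 /i/ – V2 /o/: just /b/ — single C goes to the following onset.
Putting it together: vi.bo.
Syllable 2 is /bo/: onset /b/, nucleus /o/, coda ∅.

none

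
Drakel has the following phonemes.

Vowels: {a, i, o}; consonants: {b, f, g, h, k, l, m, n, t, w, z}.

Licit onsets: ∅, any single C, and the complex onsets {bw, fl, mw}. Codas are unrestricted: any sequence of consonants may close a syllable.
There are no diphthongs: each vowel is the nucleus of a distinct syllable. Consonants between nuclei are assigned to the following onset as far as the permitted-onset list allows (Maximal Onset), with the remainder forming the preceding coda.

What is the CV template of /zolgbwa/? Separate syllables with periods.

CVCC.CCV

Nuclei (vowels): o, a → 2 syllables.
/o…a/ gap (V1→V2): /lgbw/ splits as /lg/ + /bw/ (/bw/ is the longest suffix that is a licit onset).
So the parse is zolg.bwa.
Mapping each syllable to C/V: /zolg/ → CVCC, /bwa/ → CCV.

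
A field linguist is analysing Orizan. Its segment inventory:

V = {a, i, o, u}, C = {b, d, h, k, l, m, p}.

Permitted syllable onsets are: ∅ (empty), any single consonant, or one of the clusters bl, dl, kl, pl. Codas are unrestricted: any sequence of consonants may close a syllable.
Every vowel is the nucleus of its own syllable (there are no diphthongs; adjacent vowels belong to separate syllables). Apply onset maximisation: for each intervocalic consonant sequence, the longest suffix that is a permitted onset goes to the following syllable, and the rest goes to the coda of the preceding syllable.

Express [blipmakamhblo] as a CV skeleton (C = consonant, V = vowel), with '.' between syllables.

The vowels are i, a, a, o — 4 nuclei, so 4 syllables.
V1 /i/ – V2 /a/: cluster /pm/ — the longest permitted-onset suffix is /m/; onset = /m/, preceding coda = /p/.
V2 /a/ – V3 /a/: just /k/ — single C goes to the following onset.
V3 /a/ – V4 /o/: /mhbl/; trying suffixes from longest down, /bl/ is the first permitted one, so coda /mh/ | onset /bl/.
Syllabification: blip.ma.kamh.blo.
Mapping each syllable to C/V: /blip/ → CCVC, /ma/ → CV, /kamh/ → CVCC, /blo/ → CCV.

CCVC.CV.CVCC.CCV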